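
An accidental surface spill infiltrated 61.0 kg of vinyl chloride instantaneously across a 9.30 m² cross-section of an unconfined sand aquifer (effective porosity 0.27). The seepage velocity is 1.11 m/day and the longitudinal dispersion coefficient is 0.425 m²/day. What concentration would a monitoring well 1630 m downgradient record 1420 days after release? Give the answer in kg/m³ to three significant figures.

0.0841 kg/m³

For an instantaneous plane source, C(x,t) = M/(n_e·A·√(4πDt)) · exp(−(x−vt)²/(4Dt)), with n_e·A the pore (flow) area.
Plume center vt = 1.11 × 1420 = 1576.2 m, so the well at 1630 m is 53.8 m downgradient of the peak.
√(4πDt) = 87.09 m, giving peak height M/(n_e·A·√(4πDt)) = 61.0/(0.27 × 9.30 × 87.09) = 0.2789 kg/m³.
(x−vt)²/(4Dt) = (53.8)²/(4 × 0.425 × 1420) = 1.199; exp(−1.199) = 0.3015.
C = 0.2789 × 0.3015 = 0.0841 kg/m³.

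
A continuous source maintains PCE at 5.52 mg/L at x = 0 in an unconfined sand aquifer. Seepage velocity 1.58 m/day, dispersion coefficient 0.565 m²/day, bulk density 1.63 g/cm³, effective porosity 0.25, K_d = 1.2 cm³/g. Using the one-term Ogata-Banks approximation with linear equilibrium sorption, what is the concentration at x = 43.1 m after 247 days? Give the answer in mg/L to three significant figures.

3.20 mg/L

Retardation factor R = 1 + ρ_b·K_d/n = 1 + 1.63 × 1.2/0.25 = 8.824.
Sorption retards both mechanisms: v_R = v/R = 0.1791 m/day, D_R = D/R = 0.06403 m²/day.
v_R·t = 0.1791 × 247 = 44.2377 m; 2√(D_R t) = 7.954 m; argument = (43.1 − 44.2377)/7.954 = -0.1430.
C = C₀ × ½·erfc(-0.1430) = 5.52 × 0.5801 = 3.20 mg/L.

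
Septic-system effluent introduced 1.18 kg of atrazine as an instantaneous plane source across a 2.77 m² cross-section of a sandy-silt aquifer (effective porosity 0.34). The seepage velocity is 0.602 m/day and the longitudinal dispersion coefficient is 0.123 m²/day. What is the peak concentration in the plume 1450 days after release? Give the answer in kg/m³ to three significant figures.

The peak of an instantaneous 1D plume sits at x = vt; there the Gaussian factor is 1 and C_max = M/(n_e·A·√(4πDt)), where n_e·A is the pore area the mass is dissolved in.
√(4πDt) = √(4π × 0.123 × 1450) = 47.34 m, so C_max = 1.18/(0.34 × 2.77 × 47.34) = 0.0265 kg/m³.

0.0265 kg/m³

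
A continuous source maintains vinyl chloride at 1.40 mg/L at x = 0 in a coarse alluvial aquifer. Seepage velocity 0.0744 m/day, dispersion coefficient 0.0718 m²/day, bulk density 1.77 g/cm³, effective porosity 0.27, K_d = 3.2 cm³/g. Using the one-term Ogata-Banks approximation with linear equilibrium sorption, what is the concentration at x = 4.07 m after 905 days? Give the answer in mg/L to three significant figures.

0.475 mg/L

Retardation factor R = 1 + ρ_b·K_d/n = 1 + 1.77 × 3.2/0.27 = 21.98.
Sorption retards both mechanisms: v_R = v/R = 0.003385 m/day, D_R = D/R = 0.003267 m²/day.
v_R·t = 0.003385 × 905 = 3.063425 m; 2√(D_R t) = 3.439 m; argument = (4.07 − 3.063425)/3.439 = 0.2927.
C = C₀ × ½·erfc(0.2927) = 1.40 × 0.3395 = 0.475 mg/L.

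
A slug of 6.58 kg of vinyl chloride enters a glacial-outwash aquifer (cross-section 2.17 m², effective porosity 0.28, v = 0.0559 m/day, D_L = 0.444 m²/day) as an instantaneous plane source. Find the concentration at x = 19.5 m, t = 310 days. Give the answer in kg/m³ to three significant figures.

0.258 kg/m³

For an instantaneous plane source, C(x,t) = M/(n_e·A·√(4πDt)) · exp(−(x−vt)²/(4Dt)), with n_e·A the pore (flow) area.
Plume center vt = 0.0559 × 310 = 17.329 m, so the well at 19.5 m is 2.171 m downgradient of the peak.
√(4πDt) = 41.59 m, giving peak height M/(n_e·A·√(4πDt)) = 6.58/(0.28 × 2.17 × 41.59) = 0.2604 kg/m³.
(x−vt)²/(4Dt) = (2.171)²/(4 × 0.444 × 310) = 0.008561; exp(−0.008561) = 0.9915.
C = 0.2604 × 0.9915 = 0.258 kg/m³.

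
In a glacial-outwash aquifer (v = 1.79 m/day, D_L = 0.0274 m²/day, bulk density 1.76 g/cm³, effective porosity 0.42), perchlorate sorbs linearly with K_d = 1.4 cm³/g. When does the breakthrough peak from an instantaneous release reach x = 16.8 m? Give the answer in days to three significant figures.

64.4 days

Retardation factor R = 1 + ρ_b·K_d/n = 1 + 1.76 × 1.4/0.42 = 6.867.
Sorption retards both mechanisms: v_R = v/R = 0.2607 m/day, D_R = D/R = 0.003990 m²/day.
Peak time from v_R²t² + 2D_R t − x² = 0: t = (√(D_R² + v_R²x²) − D_R)/v_R².
√(D_R² + v_R²x²) = √(0.003990² + 0.2607² × 16.8²) = 4.380; v_R² = 0.06796.
t = (4.380 − 0.003990)/0.06796 = 64.4 days.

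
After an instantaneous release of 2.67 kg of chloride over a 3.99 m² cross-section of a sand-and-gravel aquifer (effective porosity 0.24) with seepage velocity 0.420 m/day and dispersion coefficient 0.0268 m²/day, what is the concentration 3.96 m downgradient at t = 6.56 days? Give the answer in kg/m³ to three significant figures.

For an instantaneous plane source, C(x,t) = M/(n_e·A·√(4πDt)) · exp(−(x−vt)²/(4Dt)), with n_e·A the pore (flow) area.
Plume center vt = 0.420 × 6.56 = 2.7552 m, so the well at 3.96 m is 1.2048 m downgradient of the peak.
√(4πDt) = 1.486 m, giving peak height M/(n_e·A·√(4πDt)) = 2.67/(0.24 × 3.99 × 1.486) = 1.876 kg/m³.
(x−vt)²/(4Dt) = (1.2048)²/(4 × 0.0268 × 6.56) = 2.064; exp(−2.064) = 0.1269.
C = 1.876 × 0.1269 = 0.238 kg/m³.

0.238 kg/m³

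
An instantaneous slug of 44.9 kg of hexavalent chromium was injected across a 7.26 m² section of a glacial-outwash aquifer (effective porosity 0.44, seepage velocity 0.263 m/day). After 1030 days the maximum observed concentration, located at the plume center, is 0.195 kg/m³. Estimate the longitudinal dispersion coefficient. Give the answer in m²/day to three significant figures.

At the plume center C_max = M/(n_e·A·√(4πDt)), so D = M²/(4πt·(n_e·A·C_max)²).
n_e·A·C_max = 0.44 × 7.26 × 0.195 = 0.6229 kg/m.
D = 44.9²/(4π × 1030 × 0.6229²) = 0.401 m²/day.

0.401 m²/day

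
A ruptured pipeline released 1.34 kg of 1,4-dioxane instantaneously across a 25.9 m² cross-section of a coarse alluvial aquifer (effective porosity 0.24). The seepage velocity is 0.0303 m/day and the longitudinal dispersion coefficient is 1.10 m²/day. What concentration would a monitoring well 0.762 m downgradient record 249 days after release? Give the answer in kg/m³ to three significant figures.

For an instantaneous plane source, C(x,t) = M/(n_e·A·√(4πDt)) · exp(−(x−vt)²/(4Dt)), with n_e·A the pore (flow) area.
Plume center vt = 0.0303 × 249 = 7.5447 m, so the well at 0.762 m is 6.7827 m upgradient of the peak.
√(4πDt) = 58.67 m, giving peak height M/(n_e·A·√(4πDt)) = 1.34/(0.24 × 25.9 × 58.67) = 0.003674 kg/m³.
(x−vt)²/(4Dt) = (-6.7827)²/(4 × 1.10 × 249) = 0.04199; exp(−0.04199) = 0.9589.
C = 0.003674 × 0.9589 = 0.00352 kg/m³.

0.00352 kg/m³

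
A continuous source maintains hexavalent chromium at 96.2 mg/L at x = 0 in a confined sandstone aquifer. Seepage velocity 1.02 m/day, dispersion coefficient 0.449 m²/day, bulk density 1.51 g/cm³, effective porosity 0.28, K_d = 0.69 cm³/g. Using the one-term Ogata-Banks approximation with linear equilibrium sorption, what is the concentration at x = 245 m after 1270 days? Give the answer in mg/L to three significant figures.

Retardation factor R = 1 + ρ_b·K_d/n = 1 + 1.51 × 0.69/0.28 = 4.721.
Sorption retards both mechanisms: v_R = v/R = 0.2161 m/day, D_R = D/R = 0.09511 m²/day.
v_R·t = 0.2161 × 1270 = 274.447 m; 2√(D_R t) = 21.98 m; argument = (245 − 274.447)/21.98 = -1.340.
C = C₀ × ½·erfc(-1.340) = 96.2 × 0.9710 = 93.4 mg/L.

93.4 mg/L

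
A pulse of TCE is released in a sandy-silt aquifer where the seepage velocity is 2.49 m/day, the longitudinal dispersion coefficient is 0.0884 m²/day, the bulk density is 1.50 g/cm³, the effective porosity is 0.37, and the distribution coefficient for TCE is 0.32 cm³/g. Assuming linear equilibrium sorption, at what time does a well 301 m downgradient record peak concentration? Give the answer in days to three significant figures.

278 days

Retardation factor R = 1 + ρ_b·K_d/n = 1 + 1.50 × 0.32/0.37 = 2.297.
Sorption retards both mechanisms: v_R = v/R = 1.084 m/day, D_R = D/R = 0.03848 m²/day.
Peak time from v_R²t² + 2D_R t − x² = 0: t = (√(D_R² + v_R²x²) − D_R)/v_R².
√(D_R² + v_R²x²) = √(0.03848² + 1.084² × 301²) = 326.3; v_R² = 1.175.
t = (326.3 − 0.03848)/1.175 = 278 days.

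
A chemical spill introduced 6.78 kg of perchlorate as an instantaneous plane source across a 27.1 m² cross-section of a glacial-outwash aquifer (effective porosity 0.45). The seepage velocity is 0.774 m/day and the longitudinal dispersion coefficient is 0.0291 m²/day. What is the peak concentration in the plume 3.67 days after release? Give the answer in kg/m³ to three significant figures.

The peak of an instantaneous 1D plume sits at x = vt; there the Gaussian factor is 1 and C_max = M/(n_e·A·√(4πDt)), where n_e·A is the pore area the mass is dissolved in.
√(4πDt) = √(4π × 0.0291 × 3.67) = 1.158 m, so C_max = 6.78/(0.45 × 27.1 × 1.158) = 0.480 kg/m³.

0.480 kg/m³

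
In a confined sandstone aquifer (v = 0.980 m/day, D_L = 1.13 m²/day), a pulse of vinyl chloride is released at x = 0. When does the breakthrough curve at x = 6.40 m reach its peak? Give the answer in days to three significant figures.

5.46 days

For the 1D instantaneous-source solution, setting ∂C/∂t = 0 at fixed x gives v²t² + 2Dt − x² = 0, so t = (√(D² + v²x²) − D)/v².
√(D² + v²x²) = √(1.13² + 0.980² × 6.40²) = 6.373; v² = 0.9604.
t = (6.373 − 1.13)/0.9604 = 5.46 days (vs. the pure-advection estimate x/v = 6.53 d).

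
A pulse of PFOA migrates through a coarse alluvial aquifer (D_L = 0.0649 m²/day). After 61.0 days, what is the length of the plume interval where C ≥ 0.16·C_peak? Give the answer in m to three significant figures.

10.8 m

The plume is Gaussian with σ = √(2Dt) = √(2 × 0.0649 × 61.0) = 2.814 m.
C/C_peak = exp(−Δx²/(2σ²)) = 0.16 ⇒ Δx = σ·√(−2 ln 0.16) = 2.814 × 1.914 = 5.386 m.
Width = 2Δx = 10.8 m.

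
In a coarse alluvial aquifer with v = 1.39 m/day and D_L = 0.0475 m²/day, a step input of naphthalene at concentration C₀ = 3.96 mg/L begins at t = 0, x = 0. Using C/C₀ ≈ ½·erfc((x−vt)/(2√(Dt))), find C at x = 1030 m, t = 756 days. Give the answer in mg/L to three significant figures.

3.93 mg/L

For a continuous step input, C/C₀ ≈ ½·erfc((x−vt)/(2√(Dt))).
vt = 1.39 × 756 = 1050.84 m and 2√(Dt) = 2√(0.0475 × 756) = 11.98 m.
Argument (x−vt)/(2√(Dt)) = (1030 − 1050.84)/11.98 = -1.740; ½·erfc(-1.740) = 0.9931.
C = 3.96 × 0.9931 = 3.93 mg/L.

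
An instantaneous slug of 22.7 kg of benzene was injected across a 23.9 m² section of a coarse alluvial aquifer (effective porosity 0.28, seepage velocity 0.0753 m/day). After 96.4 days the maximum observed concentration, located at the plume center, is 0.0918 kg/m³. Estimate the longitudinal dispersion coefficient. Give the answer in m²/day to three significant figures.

1.13 m²/day

At the plume center C_max = M/(n_e·A·√(4πDt)), so D = M²/(4πt·(n_e·A·C_max)²).
n_e·A·C_max = 0.28 × 23.9 × 0.0918 = 0.6143 kg/m.
D = 22.7²/(4π × 96.4 × 0.6143²) = 1.13 m²/day.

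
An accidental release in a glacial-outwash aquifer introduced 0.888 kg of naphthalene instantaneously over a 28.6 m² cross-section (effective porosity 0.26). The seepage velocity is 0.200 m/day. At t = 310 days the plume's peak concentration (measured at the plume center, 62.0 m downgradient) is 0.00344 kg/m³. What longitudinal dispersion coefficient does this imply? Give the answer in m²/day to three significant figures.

0.309 m²/day

At the plume center C_max = M/(n_e·A·√(4πDt)), so D = M²/(4πt·(n_e·A·C_max)²).
n_e·A·C_max = 0.26 × 28.6 × 0.00344 = 0.02558 kg/m.
D = 0.888²/(4π × 310 × 0.02558²) = 0.309 m²/day.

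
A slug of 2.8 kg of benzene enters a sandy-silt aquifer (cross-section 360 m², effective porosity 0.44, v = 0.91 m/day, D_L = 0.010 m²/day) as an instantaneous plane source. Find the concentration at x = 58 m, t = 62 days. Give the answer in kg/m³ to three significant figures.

0.00231 kg/m³

For an instantaneous plane source, C(x,t) = M/(n_e·A·√(4πDt)) · exp(−(x−vt)²/(4Dt)), with n_e·A the pore (flow) area.
Plume center vt = 0.91 × 62 = 56.42 m, so the well at 58 m is 1.58 m downgradient of the peak.
√(4πDt) = 2.791 m, giving peak height M/(n_e·A·√(4πDt)) = 2.8/(0.44 × 360 × 2.791) = 0.006333 kg/m³.
(x−vt)²/(4Dt) = (1.58)²/(4 × 0.010 × 62) = 1.007; exp(−1.007) = 0.3653.
C = 0.006333 × 0.3653 = 0.00231 kg/m³.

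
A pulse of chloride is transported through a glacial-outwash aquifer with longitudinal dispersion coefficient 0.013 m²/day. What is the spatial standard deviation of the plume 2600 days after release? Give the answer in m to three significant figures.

Dispersive spreading gives a Gaussian with σ² = 2Dt; advection only shifts the center.
σ = √(2 × 0.013 × 2600) = 8.22 m.

8.22 m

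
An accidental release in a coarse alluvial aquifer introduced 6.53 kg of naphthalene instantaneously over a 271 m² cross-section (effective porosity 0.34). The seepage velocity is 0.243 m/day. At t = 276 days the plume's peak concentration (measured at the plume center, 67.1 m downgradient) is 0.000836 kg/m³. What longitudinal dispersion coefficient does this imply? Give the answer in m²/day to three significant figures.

2.07 m²/day

At the plume center C_max = M/(n_e·A·√(4πDt)), so D = M²/(4πt·(n_e·A·C_max)²).
n_e·A·C_max = 0.34 × 271 × 0.000836 = 0.07703 kg/m.
D = 6.53²/(4π × 276 × 0.07703²) = 2.07 m²/day.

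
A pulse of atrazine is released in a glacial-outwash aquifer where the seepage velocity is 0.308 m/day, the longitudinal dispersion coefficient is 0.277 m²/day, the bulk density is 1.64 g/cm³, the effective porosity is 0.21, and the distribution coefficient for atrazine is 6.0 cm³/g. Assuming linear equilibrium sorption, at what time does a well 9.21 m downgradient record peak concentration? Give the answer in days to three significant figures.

Retardation factor R = 1 + ρ_b·K_d/n = 1 + 1.64 × 6.0/0.21 = 47.86.
Sorption retards both mechanisms: v_R = v/R = 0.006435 m/day, D_R = D/R = 0.005788 m²/day.
Peak time from v_R²t² + 2D_R t − x² = 0: t = (√(D_R² + v_R²x²) − D_R)/v_R².
√(D_R² + v_R²x²) = √(0.005788² + 0.006435² × 9.21²) = 0.05955; v_R² = 4.141e-05.
t = (0.05955 − 0.005788)/4.141e-05 = 1300 days.

1300 days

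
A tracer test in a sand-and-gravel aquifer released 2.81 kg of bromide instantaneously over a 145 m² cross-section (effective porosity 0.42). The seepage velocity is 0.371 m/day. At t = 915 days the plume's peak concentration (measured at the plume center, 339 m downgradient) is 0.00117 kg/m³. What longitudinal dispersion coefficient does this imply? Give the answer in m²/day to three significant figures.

At the plume center C_max = M/(n_e·A·√(4πDt)), so D = M²/(4πt·(n_e·A·C_max)²).
n_e·A·C_max = 0.42 × 145 × 0.00117 = 0.07125 kg/m.
D = 2.81²/(4π × 915 × 0.07125²) = 0.135 m²/day.

0.135 m²/day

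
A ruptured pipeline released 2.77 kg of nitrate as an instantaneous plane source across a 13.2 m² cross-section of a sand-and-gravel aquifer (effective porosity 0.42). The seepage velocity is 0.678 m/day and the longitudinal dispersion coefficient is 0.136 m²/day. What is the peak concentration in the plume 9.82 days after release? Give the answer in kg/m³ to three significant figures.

The peak of an instantaneous 1D plume sits at x = vt; there the Gaussian factor is 1 and C_max = M/(n_e·A·√(4πDt)), where n_e·A is the pore area the mass is dissolved in.
√(4πDt) = √(4π × 0.136 × 9.82) = 4.097 m, so C_max = 2.77/(0.42 × 13.2 × 4.097) = 0.122 kg/m³.

0.122 kg/m³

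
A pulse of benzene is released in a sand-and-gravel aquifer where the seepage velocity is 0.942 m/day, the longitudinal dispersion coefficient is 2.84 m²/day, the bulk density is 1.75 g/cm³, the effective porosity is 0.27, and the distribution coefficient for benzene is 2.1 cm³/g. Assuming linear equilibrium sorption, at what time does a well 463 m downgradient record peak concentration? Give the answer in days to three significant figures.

Retardation factor R = 1 + ρ_b·K_d/n = 1 + 1.75 × 2.1/0.27 = 14.61.
Sorption retards both mechanisms: v_R = v/R = 0.06448 m/day, D_R = D/R = 0.1944 m²/day.
Peak time from v_R²t² + 2D_R t − x² = 0: t = (√(D_R² + v_R²x²) − D_R)/v_R².
√(D_R² + v_R²x²) = √(0.1944² + 0.06448² × 463²) = 29.85; v_R² = 0.004158.
t = (29.85 − 0.1944)/0.004158 = 7130 days.

7130 days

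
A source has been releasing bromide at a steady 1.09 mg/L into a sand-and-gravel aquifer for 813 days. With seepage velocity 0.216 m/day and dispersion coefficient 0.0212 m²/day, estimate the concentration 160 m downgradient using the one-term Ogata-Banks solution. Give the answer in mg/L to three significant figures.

1.09 mg/L

For a continuous step input, C/C₀ ≈ ½·erfc((x−vt)/(2√(Dt))).
vt = 0.216 × 813 = 175.608 m and 2√(Dt) = 2√(0.0212 × 813) = 8.303 m.
Argument (x−vt)/(2√(Dt)) = (160 − 175.608)/8.303 = -1.880; ½·erfc(-1.880) = 0.9961.
C = 1.09 × 0.9961 = 1.09 mg/L.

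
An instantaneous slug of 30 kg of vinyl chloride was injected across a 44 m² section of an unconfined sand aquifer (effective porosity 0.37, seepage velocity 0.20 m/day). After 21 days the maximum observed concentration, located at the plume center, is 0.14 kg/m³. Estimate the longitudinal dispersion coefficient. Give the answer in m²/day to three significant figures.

0.657 m²/day

At the plume center C_max = M/(n_e·A·√(4πDt)), so D = M²/(4πt·(n_e·A·C_max)²).
n_e·A·C_max = 0.37 × 44 × 0.14 = 2.279 kg/m.
D = 30²/(4π × 21 × 2.279²) = 0.657 m²/day.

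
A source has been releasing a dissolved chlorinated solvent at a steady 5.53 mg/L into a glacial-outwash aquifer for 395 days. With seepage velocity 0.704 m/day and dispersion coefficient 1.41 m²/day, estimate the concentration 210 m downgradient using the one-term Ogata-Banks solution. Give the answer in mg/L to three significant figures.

For a continuous step input, C/C₀ ≈ ½·erfc((x−vt)/(2√(Dt))).
vt = 0.704 × 395 = 278.08 m and 2√(Dt) = 2√(1.41 × 395) = 47.20 m.
Argument (x−vt)/(2√(Dt)) = (210 − 278.08)/47.20 = -1.442; ½·erfc(-1.442) = 0.9793.
C = 5.53 × 0.9793 = 5.42 mg/L.

5.42 mg/L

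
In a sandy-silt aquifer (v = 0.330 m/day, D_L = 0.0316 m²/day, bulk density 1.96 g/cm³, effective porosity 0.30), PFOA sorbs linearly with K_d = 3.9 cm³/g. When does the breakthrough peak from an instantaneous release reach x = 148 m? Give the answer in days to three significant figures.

11900 days

Retardation factor R = 1 + ρ_b·K_d/n = 1 + 1.96 × 3.9/0.30 = 26.48.
Sorption retards both mechanisms: v_R = v/R = 0.01246 m/day, D_R = D/R = 0.001193 m²/day.
Peak time from v_R²t² + 2D_R t − x² = 0: t = (√(D_R² + v_R²x²) − D_R)/v_R².
√(D_R² + v_R²x²) = √(0.001193² + 0.01246² × 148²) = 1.844; v_R² = 0.0001553.
t = (1.844 − 0.001193)/0.0001553 = 11900 days.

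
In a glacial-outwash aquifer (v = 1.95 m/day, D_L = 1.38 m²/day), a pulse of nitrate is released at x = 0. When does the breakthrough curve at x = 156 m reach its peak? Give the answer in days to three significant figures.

For the 1D instantaneous-source solution, setting ∂C/∂t = 0 at fixed x gives v²t² + 2Dt − x² = 0, so t = (√(D² + v²x²) − D)/v².
√(D² + v²x²) = √(1.38² + 1.95² × 156²) = 304.2; v² = 3.8025.
t = (304.2 − 1.38)/3.8025 = 79.6 days (vs. the pure-advection estimate x/v = 80.0 d).

79.6 days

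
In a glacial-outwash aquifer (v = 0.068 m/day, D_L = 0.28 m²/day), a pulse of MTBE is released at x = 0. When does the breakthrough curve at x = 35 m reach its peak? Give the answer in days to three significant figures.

For the 1D instantaneous-source solution, setting ∂C/∂t = 0 at fixed x gives v²t² + 2Dt − x² = 0, so t = (√(D² + v²x²) − D)/v².
√(D² + v²x²) = √(0.28² + 0.068² × 35²) = 2.396; v² = 0.004624.
t = (2.396 − 0.28)/0.004624 = 458 days (vs. the pure-advection estimate x/v = 515 d).

458 days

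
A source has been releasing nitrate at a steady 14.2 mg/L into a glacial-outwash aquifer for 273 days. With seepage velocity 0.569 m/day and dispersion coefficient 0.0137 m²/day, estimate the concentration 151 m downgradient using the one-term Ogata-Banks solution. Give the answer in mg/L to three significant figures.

13.4 mg/L

For a continuous step input, C/C₀ ≈ ½·erfc((x−vt)/(2√(Dt))).
vt = 0.569 × 273 = 155.337 m and 2√(Dt) = 2√(0.0137 × 273) = 3.868 m.
Argument (x−vt)/(2√(Dt)) = (151 − 155.337)/3.868 = -1.121; ½·erfc(-1.121) = 0.9436.
C = 14.2 × 0.9436 = 13.4 mg/L.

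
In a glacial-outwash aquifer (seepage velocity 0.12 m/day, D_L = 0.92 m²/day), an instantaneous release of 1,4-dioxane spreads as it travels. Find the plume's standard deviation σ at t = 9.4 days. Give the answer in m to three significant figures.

4.16 m

Dispersive spreading gives a Gaussian with σ² = 2Dt; advection only shifts the center.
σ = √(2 × 0.92 × 9.4) = 4.16 m.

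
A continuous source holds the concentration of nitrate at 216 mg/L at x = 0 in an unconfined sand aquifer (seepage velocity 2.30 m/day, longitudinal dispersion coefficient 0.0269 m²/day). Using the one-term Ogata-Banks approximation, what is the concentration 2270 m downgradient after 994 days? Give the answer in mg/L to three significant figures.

For a continuous step input, C/C₀ ≈ ½·erfc((x−vt)/(2√(Dt))).
vt = 2.30 × 994 = 2286.2 m and 2√(Dt) = 2√(0.0269 × 994) = 10.34 m.
Argument (x−vt)/(2√(Dt)) = (2270 − 2286.2)/10.34 = -1.567; ½·erfc(-1.567) = 0.9867.
C = 216 × 0.9867 = 213 mg/L.

213 mg/L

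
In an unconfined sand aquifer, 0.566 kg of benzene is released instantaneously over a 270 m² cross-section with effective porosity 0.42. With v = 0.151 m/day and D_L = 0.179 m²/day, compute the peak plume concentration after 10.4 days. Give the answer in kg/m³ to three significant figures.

The peak of an instantaneous 1D plume sits at x = vt; there the Gaussian factor is 1 and C_max = M/(n_e·A·√(4πDt)), where n_e·A is the pore area the mass is dissolved in.
√(4πDt) = √(4π × 0.179 × 10.4) = 4.837 m, so C_max = 0.566/(0.42 × 270 × 4.837) = 0.00103 kg/m³.

0.00103 kg/m³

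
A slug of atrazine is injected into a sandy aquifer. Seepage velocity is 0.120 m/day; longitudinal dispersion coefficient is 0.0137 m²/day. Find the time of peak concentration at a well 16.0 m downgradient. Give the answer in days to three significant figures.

For the 1D instantaneous-source solution, setting ∂C/∂t = 0 at fixed x gives v²t² + 2Dt − x² = 0, so t = (√(D² + v²x²) − D)/v².
√(D² + v²x²) = √(0.0137² + 0.120² × 16.0²) = 1.920; v² = 0.0144.
t = (1.920 − 0.0137)/0.0144 = 132 days (vs. the pure-advection estimate x/v = 133 d).

132 days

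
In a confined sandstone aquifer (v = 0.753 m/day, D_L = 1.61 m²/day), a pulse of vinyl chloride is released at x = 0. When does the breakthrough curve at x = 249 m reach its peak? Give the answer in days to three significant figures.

328 days

For the 1D instantaneous-source solution, setting ∂C/∂t = 0 at fixed x gives v²t² + 2Dt − x² = 0, so t = (√(D² + v²x²) − D)/v².
√(D² + v²x²) = √(1.61² + 0.753² × 249²) = 187.5; v² = 0.567009.
t = (187.5 − 1.61)/0.567009 = 328 days (vs. the pure-advection estimate x/v = 331 d).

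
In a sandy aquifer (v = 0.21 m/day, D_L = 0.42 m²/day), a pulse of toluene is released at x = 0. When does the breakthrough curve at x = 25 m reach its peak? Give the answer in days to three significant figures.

110 days

For the 1D instantaneous-source solution, setting ∂C/∂t = 0 at fixed x gives v²t² + 2Dt − x² = 0, so t = (√(D² + v²x²) − D)/v².
√(D² + v²x²) = √(0.42² + 0.21² × 25²) = 5.267; v² = 0.0441.
t = (5.267 − 0.42)/0.0441 = 110 days (vs. the pure-advection estimate x/v = 119 d).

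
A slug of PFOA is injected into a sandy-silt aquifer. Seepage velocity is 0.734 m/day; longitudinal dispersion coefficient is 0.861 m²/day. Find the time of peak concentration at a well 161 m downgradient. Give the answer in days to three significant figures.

For the 1D instantaneous-source solution, setting ∂C/∂t = 0 at fixed x gives v²t² + 2Dt − x² = 0, so t = (√(D² + v²x²) − D)/v².
√(D² + v²x²) = √(0.861² + 0.734² × 161²) = 118.2; v² = 0.538756.
t = (118.2 − 0.861)/0.538756 = 218 days (vs. the pure-advection estimate x/v = 219 d).

218 days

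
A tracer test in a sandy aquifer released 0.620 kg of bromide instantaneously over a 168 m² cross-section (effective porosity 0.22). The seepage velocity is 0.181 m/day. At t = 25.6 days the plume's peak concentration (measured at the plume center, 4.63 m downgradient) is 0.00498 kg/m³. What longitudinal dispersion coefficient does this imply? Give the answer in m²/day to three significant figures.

At the plume center C_max = M/(n_e·A·√(4πDt)), so D = M²/(4πt·(n_e·A·C_max)²).
n_e·A·C_max = 0.22 × 168 × 0.00498 = 0.1841 kg/m.
D = 0.620²/(4π × 25.6 × 0.1841²) = 0.0353 m²/day.

0.0353 m²/day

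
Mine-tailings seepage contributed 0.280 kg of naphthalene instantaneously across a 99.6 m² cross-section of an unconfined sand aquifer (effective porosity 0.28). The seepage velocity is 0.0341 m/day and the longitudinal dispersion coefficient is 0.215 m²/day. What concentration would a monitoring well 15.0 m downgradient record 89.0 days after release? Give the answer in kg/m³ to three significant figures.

For an instantaneous plane source, C(x,t) = M/(n_e·A·√(4πDt)) · exp(−(x−vt)²/(4Dt)), with n_e·A the pore (flow) area.
Plume center vt = 0.0341 × 89.0 = 3.0349 m, so the well at 15.0 m is 11.9651 m downgradient of the peak.
√(4πDt) = 15.51 m, giving peak height M/(n_e·A·√(4πDt)) = 0.280/(0.28 × 99.6 × 15.51) = 0.0006473 kg/m³.
(x−vt)²/(4Dt) = (11.9651)²/(4 × 0.215 × 89.0) = 1.870; exp(−1.870) = 0.1541.
C = 0.0006473 × 0.1541 = 9.97e-05 kg/m³.

9.97e-05 kg/m³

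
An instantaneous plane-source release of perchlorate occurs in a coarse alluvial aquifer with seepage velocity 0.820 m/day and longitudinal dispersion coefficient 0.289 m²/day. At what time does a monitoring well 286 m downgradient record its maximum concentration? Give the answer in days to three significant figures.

For the 1D instantaneous-source solution, setting ∂C/∂t = 0 at fixed x gives v²t² + 2Dt − x² = 0, so t = (√(D² + v²x²) − D)/v².
√(D² + v²x²) = √(0.289² + 0.820² × 286²) = 234.5; v² = 0.6724.
t = (234.5 − 0.289)/0.6724 = 348 days (vs. the pure-advection estimate x/v = 349 d).

348 days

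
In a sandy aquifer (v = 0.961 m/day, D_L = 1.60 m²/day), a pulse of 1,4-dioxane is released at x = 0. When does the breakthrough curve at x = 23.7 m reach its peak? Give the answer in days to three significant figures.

For the 1D instantaneous-source solution, setting ∂C/∂t = 0 at fixed x gives v²t² + 2Dt − x² = 0, so t = (√(D² + v²x²) − D)/v².
√(D² + v²x²) = √(1.60² + 0.961² × 23.7²) = 22.83; v² = 0.923521.
t = (22.83 − 1.60)/0.923521 = 23.0 days (vs. the pure-advection estimate x/v = 24.7 d).

23.0 days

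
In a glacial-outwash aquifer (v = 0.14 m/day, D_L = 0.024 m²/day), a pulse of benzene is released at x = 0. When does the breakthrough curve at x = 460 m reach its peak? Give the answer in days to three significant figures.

For the 1D instantaneous-source solution, setting ∂C/∂t = 0 at fixed x gives v²t² + 2Dt − x² = 0, so t = (√(D² + v²x²) − D)/v².
√(D² + v²x²) = √(0.024² + 0.14² × 460²) = 64.40; v² = 0.0196.
t = (64.40 − 0.024)/0.0196 = 3280 days (vs. the pure-advection estimate x/v = 3290 d).

3280 days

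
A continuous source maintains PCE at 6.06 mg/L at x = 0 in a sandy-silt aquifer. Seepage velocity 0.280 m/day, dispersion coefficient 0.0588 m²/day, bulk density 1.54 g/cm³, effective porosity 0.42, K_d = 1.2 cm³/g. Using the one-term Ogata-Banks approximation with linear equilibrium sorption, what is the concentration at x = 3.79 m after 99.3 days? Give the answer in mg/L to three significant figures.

Retardation factor R = 1 + ρ_b·K_d/n = 1 + 1.54 × 1.2/0.42 = 5.400.
Sorption retards both mechanisms: v_R = v/R = 0.05185 m/day, D_R = D/R = 0.01089 m²/day.
v_R·t = 0.05185 × 99.3 = 5.148705 m; 2√(D_R t) = 2.080 m; argument = (3.79 − 5.148705)/2.080 = -0.6532.
C = C₀ × ½·erfc(-0.6532) = 6.06 × 0.8222 = 4.98 mg/L.

4.98 mg/L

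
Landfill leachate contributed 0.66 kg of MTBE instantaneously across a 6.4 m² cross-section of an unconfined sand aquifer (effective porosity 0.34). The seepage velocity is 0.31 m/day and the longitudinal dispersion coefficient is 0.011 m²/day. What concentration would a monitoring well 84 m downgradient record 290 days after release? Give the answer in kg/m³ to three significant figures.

0.00313 kg/m³

For an instantaneous plane source, C(x,t) = M/(n_e·A·√(4πDt)) · exp(−(x−vt)²/(4Dt)), with n_e·A the pore (flow) area.
Plume center vt = 0.31 × 290 = 89.9 m, so the well at 84 m is 5.9 m upgradient of the peak.
√(4πDt) = 6.331 m, giving peak height M/(n_e·A·√(4πDt)) = 0.66/(0.34 × 6.4 × 6.331) = 0.04791 kg/m³.
(x−vt)²/(4Dt) = (-5.9)²/(4 × 0.011 × 290) = 2.728; exp(−2.728) = 0.06535.
C = 0.04791 × 0.06535 = 0.00313 kg/m³.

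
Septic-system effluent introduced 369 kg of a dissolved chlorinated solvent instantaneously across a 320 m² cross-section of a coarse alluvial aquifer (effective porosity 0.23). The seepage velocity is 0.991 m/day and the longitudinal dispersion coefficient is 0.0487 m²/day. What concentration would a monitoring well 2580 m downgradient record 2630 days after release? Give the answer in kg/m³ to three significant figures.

For an instantaneous plane source, C(x,t) = M/(n_e·A·√(4πDt)) · exp(−(x−vt)²/(4Dt)), with n_e·A the pore (flow) area.
Plume center vt = 0.991 × 2630 = 2606.33 m, so the well at 2580 m is 26.33 m upgradient of the peak.
√(4πDt) = 40.12 m, giving peak height M/(n_e·A·√(4πDt)) = 369/(0.23 × 320 × 40.12) = 0.1250 kg/m³.
(x−vt)²/(4Dt) = (-26.33)²/(4 × 0.0487 × 2630) = 1.353; exp(−1.353) = 0.2585.
C = 0.1250 × 0.2585 = 0.0323 kg/m³.

0.0323 kg/m³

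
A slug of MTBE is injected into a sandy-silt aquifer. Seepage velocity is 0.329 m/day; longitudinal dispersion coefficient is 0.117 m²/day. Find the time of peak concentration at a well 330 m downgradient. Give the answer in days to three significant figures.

For the 1D instantaneous-source solution, setting ∂C/∂t = 0 at fixed x gives v²t² + 2Dt − x² = 0, so t = (√(D² + v²x²) − D)/v².
√(D² + v²x²) = √(0.117² + 0.329² × 330²) = 108.6; v² = 0.108241.
t = (108.6 − 0.117)/0.108241 = 1000 days (vs. the pure-advection estimate x/v = 1000 d).

1000 days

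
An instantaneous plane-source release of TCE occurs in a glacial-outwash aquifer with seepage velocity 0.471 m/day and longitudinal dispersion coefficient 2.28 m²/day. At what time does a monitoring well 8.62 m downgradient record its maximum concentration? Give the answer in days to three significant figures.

For the 1D instantaneous-source solution, setting ∂C/∂t = 0 at fixed x gives v²t² + 2Dt − x² = 0, so t = (√(D² + v²x²) − D)/v².
√(D² + v²x²) = √(2.28² + 0.471² × 8.62²) = 4.656; v² = 0.221841.
t = (4.656 − 2.28)/0.221841 = 10.7 days (vs. the pure-advection estimate x/v = 18.3 d).

10.7 days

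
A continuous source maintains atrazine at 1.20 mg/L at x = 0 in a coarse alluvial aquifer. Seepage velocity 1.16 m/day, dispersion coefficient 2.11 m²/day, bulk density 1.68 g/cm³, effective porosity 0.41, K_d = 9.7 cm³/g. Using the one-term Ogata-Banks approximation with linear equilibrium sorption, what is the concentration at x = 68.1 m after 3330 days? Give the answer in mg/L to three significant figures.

Retardation factor R = 1 + ρ_b·K_d/n = 1 + 1.68 × 9.7/0.41 = 40.75.
Sorption retards both mechanisms: v_R = v/R = 0.02847 m/day, D_R = D/R = 0.05178 m²/day.
v_R·t = 0.02847 × 3330 = 94.8051 m; 2√(D_R t) = 26.26 m; argument = (68.1 − 94.8051)/26.26 = -1.017.
C = C₀ × ½·erfc(-1.017) = 1.20 × 0.9248 = 1.11 mg/L.

1.11 mg/L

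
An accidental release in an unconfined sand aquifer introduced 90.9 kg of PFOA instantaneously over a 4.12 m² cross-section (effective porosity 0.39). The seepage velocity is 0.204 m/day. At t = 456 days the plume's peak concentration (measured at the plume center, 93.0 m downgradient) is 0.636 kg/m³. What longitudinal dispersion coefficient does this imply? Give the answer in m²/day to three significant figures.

At the plume center C_max = M/(n_e·A·√(4πDt)), so D = M²/(4πt·(n_e·A·C_max)²).
n_e·A·C_max = 0.39 × 4.12 × 0.636 = 1.022 kg/m.
D = 90.9²/(4π × 456 × 1.022²) = 1.38 m²/day.

1.38 m²/day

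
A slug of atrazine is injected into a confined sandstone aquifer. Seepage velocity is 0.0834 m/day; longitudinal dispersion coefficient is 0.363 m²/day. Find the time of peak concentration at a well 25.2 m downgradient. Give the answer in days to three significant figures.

254 days

For the 1D instantaneous-source solution, setting ∂C/∂t = 0 at fixed x gives v²t² + 2Dt − x² = 0, so t = (√(D² + v²x²) − D)/v².
√(D² + v²x²) = √(0.363² + 0.0834² × 25.2²) = 2.133; v² = 0.00695556.
t = (2.133 − 0.363)/0.00695556 = 254 days (vs. the pure-advection estimate x/v = 302 d).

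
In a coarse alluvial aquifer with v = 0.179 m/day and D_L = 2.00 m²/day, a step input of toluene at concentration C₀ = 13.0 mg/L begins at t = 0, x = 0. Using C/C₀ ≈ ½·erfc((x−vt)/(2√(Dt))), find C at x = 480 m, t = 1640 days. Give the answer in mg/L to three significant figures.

0.139 mg/L

For a continuous step input, C/C₀ ≈ ½·erfc((x−vt)/(2√(Dt))).
vt = 0.179 × 1640 = 293.56 m and 2√(Dt) = 2√(2.00 × 1640) = 114.5 m.
Argument (x−vt)/(2√(Dt)) = (480 − 293.56)/114.5 = 1.628; ½·erfc(1.628) = 0.01066.
C = 13.0 × 0.01066 = 0.139 mg/L.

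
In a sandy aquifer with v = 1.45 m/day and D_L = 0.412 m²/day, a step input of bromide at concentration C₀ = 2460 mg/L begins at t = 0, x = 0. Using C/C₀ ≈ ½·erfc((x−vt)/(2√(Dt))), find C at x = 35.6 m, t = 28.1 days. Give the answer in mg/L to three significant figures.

2110 mg/L

For a continuous step input, C/C₀ ≈ ½·erfc((x−vt)/(2√(Dt))).
vt = 1.45 × 28.1 = 40.745 m and 2√(Dt) = 2√(0.412 × 28.1) = 6.805 m.
Argument (x−vt)/(2√(Dt)) = (35.6 − 40.745)/6.805 = -0.7561; ½·erfc(-0.7561) = 0.8575.
C = 2460 × 0.8575 = 2110 mg/L.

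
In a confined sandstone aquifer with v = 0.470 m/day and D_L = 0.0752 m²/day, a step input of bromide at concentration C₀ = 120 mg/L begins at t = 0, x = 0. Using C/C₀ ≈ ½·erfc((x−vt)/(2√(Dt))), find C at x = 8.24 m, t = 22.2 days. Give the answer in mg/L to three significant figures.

For a continuous step input, C/C₀ ≈ ½·erfc((x−vt)/(2√(Dt))).
vt = 0.470 × 22.2 = 10.434 m and 2√(Dt) = 2√(0.0752 × 22.2) = 2.584 m.
Argument (x−vt)/(2√(Dt)) = (8.24 − 10.434)/2.584 = -0.8491; ½·erfc(-0.8491) = 0.8851.
C = 120 × 0.8851 = 106 mg/L.

106 mg/L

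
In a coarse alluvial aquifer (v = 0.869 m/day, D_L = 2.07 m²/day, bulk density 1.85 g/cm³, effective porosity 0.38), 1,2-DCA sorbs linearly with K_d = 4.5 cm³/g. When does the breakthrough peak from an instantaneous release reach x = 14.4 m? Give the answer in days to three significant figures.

322 days

Retardation factor R = 1 + ρ_b·K_d/n = 1 + 1.85 × 4.5/0.38 = 22.91.
Sorption retards both mechanisms: v_R = v/R = 0.03793 m/day, D_R = D/R = 0.09035 m²/day.
Peak time from v_R²t² + 2D_R t − x² = 0: t = (√(D_R² + v_R²x²) − D_R)/v_R².
√(D_R² + v_R²x²) = √(0.09035² + 0.03793² × 14.4²) = 0.5536; v_R² = 0.001439.
t = (0.5536 − 0.09035)/0.001439 = 322 days.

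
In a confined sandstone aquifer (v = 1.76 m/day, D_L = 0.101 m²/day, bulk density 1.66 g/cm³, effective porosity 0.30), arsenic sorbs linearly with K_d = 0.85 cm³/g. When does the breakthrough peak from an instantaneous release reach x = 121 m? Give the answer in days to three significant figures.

392 days

Retardation factor R = 1 + ρ_b·K_d/n = 1 + 1.66 × 0.85/0.30 = 5.703.
Sorption retards both mechanisms: v_R = v/R = 0.3086 m/day, D_R = D/R = 0.01771 m²/day.
Peak time from v_R²t² + 2D_R t − x² = 0: t = (√(D_R² + v_R²x²) − D_R)/v_R².
√(D_R² + v_R²x²) = √(0.01771² + 0.3086² × 121²) = 37.34; v_R² = 0.09523.
t = (37.34 − 0.01771)/0.09523 = 392 days.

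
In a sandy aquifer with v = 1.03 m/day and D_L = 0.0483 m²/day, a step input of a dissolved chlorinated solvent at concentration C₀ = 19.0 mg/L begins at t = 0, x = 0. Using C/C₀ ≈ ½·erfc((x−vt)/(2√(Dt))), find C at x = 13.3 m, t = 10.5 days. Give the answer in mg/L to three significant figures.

For a continuous step input, C/C₀ ≈ ½·erfc((x−vt)/(2√(Dt))).
vt = 1.03 × 10.5 = 10.815 m and 2√(Dt) = 2√(0.0483 × 10.5) = 1.424 m.
Argument (x−vt)/(2√(Dt)) = (13.3 − 10.815)/1.424 = 1.745; ½·erfc(1.745) = 0.006797.
C = 19.0 × 0.006797 = 0.129 mg/L.

0.129 mg/L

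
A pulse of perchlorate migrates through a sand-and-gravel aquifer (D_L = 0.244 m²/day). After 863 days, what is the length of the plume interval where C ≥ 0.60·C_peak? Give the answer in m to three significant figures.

41.5 m

The plume is Gaussian with σ = √(2Dt) = √(2 × 0.244 × 863) = 20.52 m.
C/C_peak = exp(−Δx²/(2σ²)) = 0.60 ⇒ Δx = σ·√(−2 ln 0.60) = 20.52 × 1.011 = 20.75 m.
Width = 2Δx = 41.5 m.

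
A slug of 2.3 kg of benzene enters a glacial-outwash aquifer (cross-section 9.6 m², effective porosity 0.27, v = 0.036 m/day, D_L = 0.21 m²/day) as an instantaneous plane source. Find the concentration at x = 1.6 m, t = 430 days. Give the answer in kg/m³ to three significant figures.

For an instantaneous plane source, C(x,t) = M/(n_e·A·√(4πDt)) · exp(−(x−vt)²/(4Dt)), with n_e·A the pore (flow) area.
Plume center vt = 0.036 × 430 = 15.48 m, so the well at 1.6 m is 13.88 m upgradient of the peak.
√(4πDt) = 33.69 m, giving peak height M/(n_e·A·√(4πDt)) = 2.3/(0.27 × 9.6 × 33.69) = 0.02634 kg/m³.
(x−vt)²/(4Dt) = (-13.88)²/(4 × 0.21 × 430) = 0.5334; exp(−0.5334) = 0.5866.
C = 0.02634 × 0.5866 = 0.0155 kg/m³.

0.0155 kg/m³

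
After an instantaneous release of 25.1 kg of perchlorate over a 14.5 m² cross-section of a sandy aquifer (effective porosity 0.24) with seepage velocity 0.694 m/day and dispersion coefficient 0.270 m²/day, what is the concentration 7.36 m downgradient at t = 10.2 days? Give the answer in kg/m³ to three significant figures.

For an instantaneous plane source, C(x,t) = M/(n_e·A·√(4πDt)) · exp(−(x−vt)²/(4Dt)), with n_e·A the pore (flow) area.
Plume center vt = 0.694 × 10.2 = 7.0788 m, so the well at 7.36 m is 0.2812 m downgradient of the peak.
√(4πDt) = 5.883 m, giving peak height M/(n_e·A·√(4πDt)) = 25.1/(0.24 × 14.5 × 5.883) = 1.226 kg/m³.
(x−vt)²/(4Dt) = (0.2812)²/(4 × 0.270 × 10.2) = 0.007178; exp(−0.007178) = 0.9928.
C = 1.226 × 0.9928 = 1.22 kg/m³.

1.22 kg/m³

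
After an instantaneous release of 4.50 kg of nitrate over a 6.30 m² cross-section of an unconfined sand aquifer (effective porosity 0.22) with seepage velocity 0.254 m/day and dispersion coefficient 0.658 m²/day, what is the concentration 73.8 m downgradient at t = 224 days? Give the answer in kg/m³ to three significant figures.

0.0465 kg/m³

For an instantaneous plane source, C(x,t) = M/(n_e·A·√(4πDt)) · exp(−(x−vt)²/(4Dt)), with n_e·A the pore (flow) area.
Plume center vt = 0.254 × 224 = 56.896 m, so the well at 73.8 m is 16.904 m downgradient of the peak.
√(4πDt) = 43.04 m, giving peak height M/(n_e·A·√(4πDt)) = 4.50/(0.22 × 6.30 × 43.04) = 0.07544 kg/m³.
(x−vt)²/(4Dt) = (16.904)²/(4 × 0.658 × 224) = 0.4847; exp(−0.4847) = 0.6159.
C = 0.07544 × 0.6159 = 0.0465 kg/m³.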